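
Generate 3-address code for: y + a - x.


Break into single-operator statements:
t1 = y + a
t2 = t1 - x


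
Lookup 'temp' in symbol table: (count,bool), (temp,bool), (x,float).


Lookup 'temp' → type bool


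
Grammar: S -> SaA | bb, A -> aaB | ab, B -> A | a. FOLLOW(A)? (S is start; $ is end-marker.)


$ ∈ FOLLOW(S). For each A -> αBβ: add FIRST(β)\{ε} to FOLLOW(B); if β nullable, add FOLLOW(A).
FOLLOW(A) = {$, a}


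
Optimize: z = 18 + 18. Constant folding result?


18 + 18 = 36 at compile time
Optimized: z = 36


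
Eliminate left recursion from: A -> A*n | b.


Left-recursive alternatives: A*n; non-recursive: b
Introduce A': A -> bA', A' -> *nA' | ε


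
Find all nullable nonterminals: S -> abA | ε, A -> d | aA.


A nonterminal is nullable iff some alternative derives ε (directly, or every symbol in it is nullable)
Nullable: {S}


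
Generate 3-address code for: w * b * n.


Break into single-operator statements:
t1 = w * b
t2 = t1 * n


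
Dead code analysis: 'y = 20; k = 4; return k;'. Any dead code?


y is assigned but never read
Dead: 'y = 20'


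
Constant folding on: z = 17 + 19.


17 + 19 = 36 at compile time
Optimized: z = 36


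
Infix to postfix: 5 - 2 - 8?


Left to right (same or higher precedence on left)
Postfix: 5 2 - 8 -


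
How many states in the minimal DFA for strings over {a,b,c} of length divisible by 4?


Track length mod 4: states 0..3, accept at 0
Minimal DFA: 4 states


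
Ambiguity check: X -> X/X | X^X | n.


'n/n^n' has two parse trees (no precedence encoded between / and ^)
Ambiguous


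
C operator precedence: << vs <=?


'<<' is shift (level 8); '<=' is relational (level 7)
Higher level binds tighter
'<<' has higher precedence than '<='


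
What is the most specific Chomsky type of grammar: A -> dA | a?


Right-linear: every RHS is a terminal or a terminal followed by one nonterminal
Classification: Type 3 (Regular)


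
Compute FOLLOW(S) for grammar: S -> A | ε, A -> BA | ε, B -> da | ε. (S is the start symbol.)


$ ∈ FOLLOW(S). For each A -> αBβ: add FIRST(β)\{ε} to FOLLOW(B); if β nullable, add FOLLOW(A).
FOLLOW(S) = {$}


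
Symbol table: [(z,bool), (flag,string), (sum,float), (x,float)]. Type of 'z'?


Lookup 'z' → type bool


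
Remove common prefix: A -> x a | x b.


Common prefix: 'x'
Factored: A -> x A', A' -> a | b


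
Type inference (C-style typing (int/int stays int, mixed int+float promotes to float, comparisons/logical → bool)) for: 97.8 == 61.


Operand types: float == int
Rule: comparison yields bool
Result type: bool


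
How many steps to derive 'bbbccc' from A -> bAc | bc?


Derivation: A => bAc => bbAcc => bbbccc
Steps: 3


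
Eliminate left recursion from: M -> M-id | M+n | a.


Left-recursive alternatives: M-id, M+n; non-recursive: a
Introduce M': M -> aM', M' -> -idM' | +nM' | ε


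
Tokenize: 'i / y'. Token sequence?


Scan left to right, longest-match per lexeme
Tokens: ID(i), OP(/), ID(y)


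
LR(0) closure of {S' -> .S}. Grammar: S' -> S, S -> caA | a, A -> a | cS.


Start: S' -> .S
For each item with dot before a nonterminal B, add B -> .γ for every B-production
Closure: [S' -> .S, S -> .caA, S -> .a]


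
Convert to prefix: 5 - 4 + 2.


left-to-right (same/higher precedence on left): tree is (+ (- 5 4) 2)
Prefix: + - 5 4 2


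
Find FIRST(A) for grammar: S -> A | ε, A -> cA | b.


Per alternative of A: FIRST(cA) = {c}; FIRST(b) = {b}
FIRST(A) = {b, c}


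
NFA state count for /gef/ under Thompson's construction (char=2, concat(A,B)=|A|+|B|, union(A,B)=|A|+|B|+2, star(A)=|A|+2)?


Syntax tree has 3 char leaf(s), 0 union(s), 0 star(s)
chars contribute 3×2 = 6; each union adds +2; each star adds +2
Total: 6 + 0 + 0 = 6 states


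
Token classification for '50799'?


Pattern: digits only
Type: INTEGER_LITERAL


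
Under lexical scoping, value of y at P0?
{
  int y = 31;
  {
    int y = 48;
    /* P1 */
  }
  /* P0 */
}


y declared in the same block as P0
y = 31


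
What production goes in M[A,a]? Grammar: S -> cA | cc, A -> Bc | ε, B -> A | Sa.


For [A, a]: ε is nullable and 'a' ∈ FOLLOW(A)
Entry: A -> ε


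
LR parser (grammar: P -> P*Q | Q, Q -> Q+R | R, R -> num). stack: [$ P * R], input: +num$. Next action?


'R' (not preceded by Q+) is the handle for Q -> R
Action: reduce (Q -> R)


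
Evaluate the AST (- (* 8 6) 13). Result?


Evaluate inner: (* 8 6) = 48
Evaluate root: (- 48 13) = 35
Result: 35


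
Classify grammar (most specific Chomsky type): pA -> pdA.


LHS has context (more than one symbol) and |LHS| ≤ |RHS|
Classification: Type 1 (Context-Sensitive)


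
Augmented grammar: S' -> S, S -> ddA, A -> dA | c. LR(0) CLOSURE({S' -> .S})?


Start: S' -> .S
For each item with dot before a nonterminal B, add B -> .γ for every B-production
Closure: [S' -> .S, S -> .ddA]


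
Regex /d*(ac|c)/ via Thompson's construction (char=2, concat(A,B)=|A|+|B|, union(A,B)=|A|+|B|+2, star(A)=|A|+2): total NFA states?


Syntax tree has 4 char leaf(s), 1 union(s), 1 star(s)
chars contribute 4×2 = 8; each union adds +2; each star adds +2
Total: 8 + 2 + 2 = 12 states


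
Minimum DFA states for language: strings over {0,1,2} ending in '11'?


Track the longest suffix of input matching a prefix of '11': 3 classes (prefixes of length 0..2)
Minimal DFA: 3 states


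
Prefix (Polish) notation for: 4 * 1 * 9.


left-to-right (same/higher precedence on left): tree is (* (* 4 1) 9)
Prefix: * * 4 1 9


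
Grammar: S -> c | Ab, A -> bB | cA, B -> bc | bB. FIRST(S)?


Per alternative of S: FIRST(c) = {c}; FIRST(Ab) = {b, c}
FIRST(S) = {b, c}


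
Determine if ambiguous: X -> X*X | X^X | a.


'a*a^a' has two parse trees (no precedence encoded between * and ^)
Ambiguous


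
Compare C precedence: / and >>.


'/' is multiplicative (level 10); '>>' is shift (level 8)
Higher level binds tighter
'/' has higher precedence than '>>'


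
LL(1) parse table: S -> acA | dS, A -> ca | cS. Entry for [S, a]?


For [S, a]: 'a' ∈ FIRST(acA)
Entry: S -> acA


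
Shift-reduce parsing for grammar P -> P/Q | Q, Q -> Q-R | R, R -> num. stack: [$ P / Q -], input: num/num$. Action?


no handle; shift 'num'
Action: shift


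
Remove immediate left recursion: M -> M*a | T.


Left-recursive alternatives: M*a; non-recursive: T
Introduce M': M -> TM', M' -> *aM' | ε


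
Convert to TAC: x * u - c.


Break into single-operator statements:
t1 = x * u
t2 = t1 - c


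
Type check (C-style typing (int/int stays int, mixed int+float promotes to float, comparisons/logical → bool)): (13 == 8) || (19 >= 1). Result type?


Operand types: bool || bool
Rule: logical operators take bool operands and yield bool
Result type: bool


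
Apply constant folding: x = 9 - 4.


9 - 4 = 5 at compile time
Optimized: x = 5


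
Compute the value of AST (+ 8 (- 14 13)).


Evaluate inner: (- 14 13) = 1
Evaluate root: (+ 8 1) = 9
Result: 9


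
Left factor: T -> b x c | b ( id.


Common prefix: 'b'
Factored: T -> b T', T' -> x c | ( id


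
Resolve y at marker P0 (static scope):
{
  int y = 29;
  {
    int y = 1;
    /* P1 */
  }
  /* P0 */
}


y declared in the same block as P0
y = 29


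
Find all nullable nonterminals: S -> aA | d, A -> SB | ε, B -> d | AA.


A nonterminal is nullable iff some alternative derives ε (directly, or every symbol in it is nullable)
Nullable: {A, B}


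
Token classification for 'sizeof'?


Pattern: reserved word
Type: KEYWORD


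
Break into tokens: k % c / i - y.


Scan left to right, longest-match per lexeme
Tokens: ID(k), OP(%), ID(c), OP(/), ID(i), OP(-), ID(y)


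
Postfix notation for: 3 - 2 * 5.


* has higher precedence, evaluate 2*5 first
Postfix: 3 2 5 * -


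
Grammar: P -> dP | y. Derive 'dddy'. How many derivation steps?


Derivation: P => dP => ddP => dddP => dddy
Steps: 4


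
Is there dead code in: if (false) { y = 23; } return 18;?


condition is constant false, so the whole block is unreachable
Dead: 'if (false) { y = 23; }'


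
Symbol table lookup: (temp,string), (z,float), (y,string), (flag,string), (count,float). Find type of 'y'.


Lookup 'y' → type string


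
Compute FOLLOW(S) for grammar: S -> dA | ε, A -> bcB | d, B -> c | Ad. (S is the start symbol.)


$ ∈ FOLLOW(S). For each A -> αBβ: add FIRST(β)\{ε} to FOLLOW(B); if β nullable, add FOLLOW(A).
FOLLOW(S) = {$}


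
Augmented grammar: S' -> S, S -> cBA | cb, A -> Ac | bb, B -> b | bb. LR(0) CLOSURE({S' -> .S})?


Start: S' -> .S
For each item with dot before a nonterminal B, add B -> .γ for every B-production
Closure: [S' -> .S, S -> .cBA, S -> .cb]


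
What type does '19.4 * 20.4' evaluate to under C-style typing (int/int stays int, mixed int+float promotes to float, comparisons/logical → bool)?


Operand types: float * float
Rule: mixed int/float promotes to float; int/int stays int
Result type: float


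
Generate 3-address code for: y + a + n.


Break into single-operator statements:
t1 = y + a
t2 = t1 + n


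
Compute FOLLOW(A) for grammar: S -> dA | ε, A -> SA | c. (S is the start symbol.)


$ ∈ FOLLOW(S). For each A -> αBβ: add FIRST(β)\{ε} to FOLLOW(B); if β nullable, add FOLLOW(A).
FOLLOW(A) = {$, c, d}


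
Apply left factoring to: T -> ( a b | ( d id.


Common prefix: '('
Factored: T -> ( T', T' -> a b | d id


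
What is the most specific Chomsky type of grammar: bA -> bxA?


LHS has context (more than one symbol) and |LHS| ≤ |RHS|
Classification: Type 1 (Context-Sensitive)


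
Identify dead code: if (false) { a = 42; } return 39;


condition is constant false, so the whole block is unreachable
Dead: 'if (false) { a = 42; }'


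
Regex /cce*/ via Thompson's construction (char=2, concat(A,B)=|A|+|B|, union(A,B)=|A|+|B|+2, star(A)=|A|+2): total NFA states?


Syntax tree has 3 char leaf(s), 0 union(s), 1 star(s)
chars contribute 3×2 = 6; each union adds +2; each star adds +2
Total: 6 + 0 + 2 = 8 states


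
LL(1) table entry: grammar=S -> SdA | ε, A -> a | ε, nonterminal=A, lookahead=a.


For [A, a]: 'a' ∈ FIRST(a)
Entry: A -> a


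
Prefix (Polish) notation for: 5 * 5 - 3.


left-to-right (same/higher precedence on left): tree is (- (* 5 5) 3)
Prefix: - * 5 5 3


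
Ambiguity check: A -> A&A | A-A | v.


'v&v-v' has two parse trees (no precedence encoded between & and -)
Ambiguous


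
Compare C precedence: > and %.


'%' is multiplicative (level 10); '>' is relational (level 7)
Higher level binds tighter
'%' has higher precedence than '>'


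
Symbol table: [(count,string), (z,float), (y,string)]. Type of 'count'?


Lookup 'count' → type string


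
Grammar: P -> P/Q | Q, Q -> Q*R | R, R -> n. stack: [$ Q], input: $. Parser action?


lookahead ∉ {*} so Q won't extend; reduce P -> Q
Action: reduce (P -> Q)


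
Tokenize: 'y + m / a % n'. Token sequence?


Scan left to right, longest-match per lexeme
Tokens: ID(y), OP(+), ID(m), OP(/), ID(a), OP(%), ID(n)


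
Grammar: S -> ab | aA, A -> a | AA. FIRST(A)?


Per alternative of A: FIRST(a) = {a}; FIRST(AA) = {a}
FIRST(A) = {a}


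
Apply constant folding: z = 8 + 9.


8 + 9 = 17 at compile time
Optimized: z = 17


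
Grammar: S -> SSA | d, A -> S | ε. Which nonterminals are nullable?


A nonterminal is nullable iff some alternative derives ε (directly, or every symbol in it is nullable)
Nullable: {A}


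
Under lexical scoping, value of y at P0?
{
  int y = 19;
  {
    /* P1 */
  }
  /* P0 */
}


y declared in the same block as P0
y = 19


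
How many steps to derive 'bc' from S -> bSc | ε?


Derivation: S => bSc => bc
Steps: 2


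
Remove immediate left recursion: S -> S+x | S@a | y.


Left-recursive alternatives: S+x, S@a; non-recursive: y
Introduce S': S -> yS', S' -> +xS' | @aS' | ε


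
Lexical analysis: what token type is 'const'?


Pattern: reserved word
Type: KEYWORD


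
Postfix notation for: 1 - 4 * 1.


* has higher precedence, evaluate 4*1 first
Postfix: 1 4 1 * -


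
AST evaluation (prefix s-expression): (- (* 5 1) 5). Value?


Evaluate inner: (* 5 1) = 5
Evaluate root: (- 5 5) = 0
Result: 0


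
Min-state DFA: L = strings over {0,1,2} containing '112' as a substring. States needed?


KMP-style automaton: 3 progress states + 1 absorbing accept = 4
Minimal DFA: 4 states


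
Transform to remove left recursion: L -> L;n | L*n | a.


Left-recursive alternatives: L;n, L*n; non-recursive: a
Introduce L': L -> aL', L' -> ;nL' | *nL' | ε


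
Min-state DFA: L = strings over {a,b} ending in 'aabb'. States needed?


Track the longest suffix of input matching a prefix of 'aabb': 5 classes (prefixes of length 0..4)
Minimal DFA: 5 states


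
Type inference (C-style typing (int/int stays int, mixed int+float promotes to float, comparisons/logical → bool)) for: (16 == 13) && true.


Operand types: bool && bool
Rule: logical operators take bool operands and yield bool
Result type: bool


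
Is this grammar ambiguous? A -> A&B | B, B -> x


precedence layered via separate nonterminal B: deterministic
Unambiguous


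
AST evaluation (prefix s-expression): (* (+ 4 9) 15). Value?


Evaluate inner: (+ 4 9) = 13
Evaluate root: (* 13 15) = 195
Result: 195


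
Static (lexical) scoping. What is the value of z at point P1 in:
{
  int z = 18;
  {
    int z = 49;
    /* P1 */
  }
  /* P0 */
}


z declared in the same block as P1
z = 49


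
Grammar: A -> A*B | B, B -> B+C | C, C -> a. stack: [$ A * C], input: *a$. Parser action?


'C' (not preceded by B+) is the handle for B -> C
Action: reduce (B -> C)


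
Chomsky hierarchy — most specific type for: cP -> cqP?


LHS has context (more than one symbol) and |LHS| ≤ |RHS|
Classification: Type 1 (Context-Sensitive)


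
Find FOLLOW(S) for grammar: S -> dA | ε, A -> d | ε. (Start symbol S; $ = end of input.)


$ ∈ FOLLOW(S). For each A -> αBβ: add FIRST(β)\{ε} to FOLLOW(B); if β nullable, add FOLLOW(A).
FOLLOW(S) = {$}


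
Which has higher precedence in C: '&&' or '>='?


'>=' is relational (level 7); '&&' is logical AND (level 2)
Higher level binds tighter
'>=' has higher precedence than '&&'


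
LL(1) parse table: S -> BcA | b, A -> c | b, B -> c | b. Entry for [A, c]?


For [A, c]: 'c' ∈ FIRST(c)
Entry: A -> c


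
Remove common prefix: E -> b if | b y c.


Common prefix: 'b'
Factored: E -> b E', E' -> if | y c


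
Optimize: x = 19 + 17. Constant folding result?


19 + 17 = 36 at compile time
Optimized: x = 36


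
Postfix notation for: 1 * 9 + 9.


Left to right (same or higher precedence on left)
Postfix: 1 9 * 9 +


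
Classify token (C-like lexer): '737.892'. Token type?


Pattern: digits with a decimal point
Type: FLOAT_LITERAL


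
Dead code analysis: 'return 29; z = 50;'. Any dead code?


statement follows a return and is unreachable
Dead: 'z = 50'


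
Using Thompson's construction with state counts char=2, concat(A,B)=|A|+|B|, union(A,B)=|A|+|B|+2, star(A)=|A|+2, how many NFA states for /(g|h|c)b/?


Syntax tree has 4 char leaf(s), 2 union(s), 0 star(s)
chars contribute 4×2 = 8; each union adds +2; each star adds +2
Total: 8 + 4 + 0 = 12 states


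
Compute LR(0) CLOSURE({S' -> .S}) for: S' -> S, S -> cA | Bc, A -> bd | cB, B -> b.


Start: S' -> .S
For each item with dot before a nonterminal B, add B -> .γ for every B-production
Closure: [S' -> .S, S -> .cA, S -> .Bc, B -> .b]


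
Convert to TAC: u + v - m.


Break into single-operator statements:
t1 = u + v
t2 = t1 - m


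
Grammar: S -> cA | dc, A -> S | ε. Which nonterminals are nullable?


A nonterminal is nullable iff some alternative derives ε (directly, or every symbol in it is nullable)
Nullable: {A}


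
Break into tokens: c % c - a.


Scan left to right, longest-match per lexeme
Tokens: ID(c), OP(%), ID(c), OP(-), ID(a)


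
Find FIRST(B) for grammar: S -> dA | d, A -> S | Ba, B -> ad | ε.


Per alternative of B: FIRST(ad) = {a}; FIRST(ε) = {ε}
FIRST(B) = {a, ε}


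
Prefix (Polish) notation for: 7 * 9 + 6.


left-to-right (same/higher precedence on left): tree is (+ (* 7 9) 6)
Prefix: + * 7 9 6


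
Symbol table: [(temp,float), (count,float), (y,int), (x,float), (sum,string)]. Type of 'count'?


Lookup 'count' → type float


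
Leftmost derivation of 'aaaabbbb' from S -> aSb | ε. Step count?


Derivation: S => aSb => aaSbb => aaaSbbb => aaaaSbbbb => aaaabbbb
Steps: 5


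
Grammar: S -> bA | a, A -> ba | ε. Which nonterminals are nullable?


A nonterminal is nullable iff some alternative derives ε (directly, or every symbol in it is nullable)
Nullable: {A}


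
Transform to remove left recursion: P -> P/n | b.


Left-recursive alternatives: P/n; non-recursive: b
Introduce P': P -> bP', P' -> /nP' | ε


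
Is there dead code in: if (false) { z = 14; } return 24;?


condition is constant false, so the whole block is unreachable
Dead: 'if (false) { z = 14; }'


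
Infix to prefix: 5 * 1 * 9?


left-to-right (same/higher precedence on left): tree is (* (* 5 1) 9)
Prefix: * * 5 1 9


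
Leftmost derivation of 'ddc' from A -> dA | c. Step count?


Derivation: A => dA => ddA => ddc
Steps: 3


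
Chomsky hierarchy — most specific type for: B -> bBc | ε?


Single nonterminal LHS, but b^n c^n is not regular
Classification: Type 2 (Context-Free)


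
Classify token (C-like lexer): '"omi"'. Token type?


Pattern: double-quoted sequence
Type: STRING_LITERAL


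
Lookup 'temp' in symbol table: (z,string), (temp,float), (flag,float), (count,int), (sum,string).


Lookup 'temp' → type float


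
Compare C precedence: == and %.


'%' is multiplicative (level 10); '==' is equality (level 6)
Higher level binds tighter
'%' has higher precedence than '=='


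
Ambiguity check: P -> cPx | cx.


balanced c^n…x^n: each string has a unique parse
Unambiguous


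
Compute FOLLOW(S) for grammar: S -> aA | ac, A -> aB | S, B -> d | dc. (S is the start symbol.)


$ ∈ FOLLOW(S). For each A -> αBβ: add FIRST(β)\{ε} to FOLLOW(B); if β nullable, add FOLLOW(A).
FOLLOW(S) = {$}


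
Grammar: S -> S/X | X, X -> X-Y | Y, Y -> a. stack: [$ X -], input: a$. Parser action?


no handle; shift 'a'
Action: shift


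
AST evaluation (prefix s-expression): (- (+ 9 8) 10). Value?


Evaluate inner: (+ 9 8) = 17
Evaluate root: (- 17 10) = 7
Result: 7


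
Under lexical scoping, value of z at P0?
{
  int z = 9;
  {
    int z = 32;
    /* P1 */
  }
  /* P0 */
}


z declared in the same block as P0
z = 9


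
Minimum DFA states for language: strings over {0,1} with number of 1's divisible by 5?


Track (count of 1) mod 5: states 0..4, accept at 0
Minimal DFA: 5 states


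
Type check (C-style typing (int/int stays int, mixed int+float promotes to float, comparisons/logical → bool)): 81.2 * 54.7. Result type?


Operand types: float * float
Rule: mixed int/float promotes to float; int/int stays int
Result type: float


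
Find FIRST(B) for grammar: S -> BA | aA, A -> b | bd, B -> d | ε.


Per alternative of B: FIRST(d) = {d}; FIRST(ε) = {ε}
FIRST(B) = {d, ε}


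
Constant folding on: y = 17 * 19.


17 * 19 = 323 at compile time
Optimized: y = 323


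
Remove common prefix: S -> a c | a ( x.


Common prefix: 'a'
Factored: S -> a S', S' -> c | ( x


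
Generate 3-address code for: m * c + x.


Break into single-operator statements:
t1 = m * c
t2 = t1 + x


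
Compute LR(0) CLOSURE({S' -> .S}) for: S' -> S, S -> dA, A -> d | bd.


Start: S' -> .S
For each item with dot before a nonterminal B, add B -> .γ for every B-production
Closure: [S' -> .S, S -> .dA]


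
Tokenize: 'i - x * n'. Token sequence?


Scan left to right, longest-match per lexeme
Tokens: ID(i), OP(-), ID(x), OP(*), ID(n)


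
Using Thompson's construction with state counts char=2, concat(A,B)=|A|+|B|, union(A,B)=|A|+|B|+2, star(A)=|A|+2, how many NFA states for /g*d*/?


Syntax tree has 2 char leaf(s), 0 union(s), 2 star(s)
chars contribute 2×2 = 4; each union adds +2; each star adds +2
Total: 4 + 0 + 4 = 8 states


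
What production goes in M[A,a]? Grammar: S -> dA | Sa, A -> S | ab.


For [A, a]: 'a' ∈ FIRST(ab)
Entry: A -> ab


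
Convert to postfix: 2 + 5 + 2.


Left to right (same or higher precedence on left)
Postfix: 2 5 + 2 +


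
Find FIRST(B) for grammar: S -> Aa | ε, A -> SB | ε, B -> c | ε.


Per alternative of B: FIRST(c) = {c}; FIRST(ε) = {ε}
FIRST(B) = {c, ε}


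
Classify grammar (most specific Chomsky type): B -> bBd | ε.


Single nonterminal LHS, but b^n d^n is not regular
Classification: Type 2 (Context-Free)


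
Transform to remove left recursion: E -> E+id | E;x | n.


Left-recursive alternatives: E+id, E;x; non-recursive: n
Introduce E': E -> nE', E' -> +idE' | ;xE' | ε


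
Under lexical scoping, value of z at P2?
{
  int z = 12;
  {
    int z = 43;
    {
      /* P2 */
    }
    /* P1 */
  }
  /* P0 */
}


P2's block does not declare z; resolves to the enclosing declaration at depth 1
z = 43


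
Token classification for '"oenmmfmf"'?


Pattern: double-quoted sequence
Type: STRING_LITERAL


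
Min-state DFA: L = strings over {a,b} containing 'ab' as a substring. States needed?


KMP-style automaton: 2 progress states + 1 absorbing accept = 3
Minimal DFA: 3 states


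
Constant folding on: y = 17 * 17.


17 * 17 = 289 at compile time
Optimized: y = 289


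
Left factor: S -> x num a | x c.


Common prefix: 'x'
Factored: S -> x S', S' -> num a | c


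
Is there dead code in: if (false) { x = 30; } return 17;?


condition is constant false, so the whole block is unreachable
Dead: 'if (false) { x = 30; }'


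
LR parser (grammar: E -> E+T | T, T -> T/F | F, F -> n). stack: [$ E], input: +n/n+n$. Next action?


shift '+' to continue E -> E+T
Action: shift


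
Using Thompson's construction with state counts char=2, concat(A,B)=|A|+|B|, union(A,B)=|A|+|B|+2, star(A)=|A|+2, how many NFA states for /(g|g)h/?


Syntax tree has 3 char leaf(s), 1 union(s), 0 star(s)
chars contribute 3×2 = 6; each union adds +2; each star adds +2
Total: 6 + 2 + 0 = 8 states


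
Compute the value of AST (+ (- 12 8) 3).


Evaluate inner: (- 12 8) = 4
Evaluate root: (+ 4 3) = 7
Result: 7


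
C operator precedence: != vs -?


'-' is additive (level 9); '!=' is equality (level 6)
Higher level binds tighter
'-' has higher precedence than '!='


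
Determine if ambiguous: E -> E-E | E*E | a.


'a-a*a' has two parse trees (no precedence encoded between - and *)
Ambiguous


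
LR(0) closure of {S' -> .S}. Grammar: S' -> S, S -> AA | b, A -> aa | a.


Start: S' -> .S
For each item with dot before a nonterminal B, add B -> .γ for every B-production
Closure: [S' -> .S, S -> .AA, S -> .b, A -> .aa, A -> .a]


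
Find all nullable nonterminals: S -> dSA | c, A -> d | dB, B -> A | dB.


A nonterminal is nullable iff some alternative derives ε (directly, or every symbol in it is nullable)
Nullable: {}


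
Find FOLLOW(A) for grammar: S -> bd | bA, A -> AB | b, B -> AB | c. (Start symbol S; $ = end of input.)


$ ∈ FOLLOW(S). For each A -> αBβ: add FIRST(β)\{ε} to FOLLOW(B); if β nullable, add FOLLOW(A).
FOLLOW(A) = {$, b, c}


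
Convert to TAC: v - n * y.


Break into single-operator statements:
t1 = n * y
t2 = v - t1


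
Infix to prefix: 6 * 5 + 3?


left-to-right (same/higher precedence on left): tree is (+ (* 6 5) 3)
Prefix: + * 6 5 3


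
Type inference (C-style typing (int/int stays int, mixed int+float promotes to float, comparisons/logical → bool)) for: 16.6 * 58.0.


Operand types: float * float
Rule: mixed int/float promotes to float; int/int stays int
Result type: float


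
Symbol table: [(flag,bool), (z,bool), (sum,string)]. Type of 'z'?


Lookup 'z' → type bool


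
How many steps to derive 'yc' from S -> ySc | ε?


Derivation: S => ySc => yc
Steps: 2


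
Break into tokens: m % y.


Scan left to right, longest-match per lexeme
Tokens: ID(m), OP(%), ID(y)


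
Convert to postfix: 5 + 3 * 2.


* has higher precedence, evaluate 3*2 first
Postfix: 5 3 2 * +


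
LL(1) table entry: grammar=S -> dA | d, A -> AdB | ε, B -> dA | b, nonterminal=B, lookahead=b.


For [B, b]: 'b' ∈ FIRST(b)
Entry: B -> b


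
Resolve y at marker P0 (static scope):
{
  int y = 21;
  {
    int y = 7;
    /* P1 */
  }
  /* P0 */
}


y declared in the same block as P0
y = 21


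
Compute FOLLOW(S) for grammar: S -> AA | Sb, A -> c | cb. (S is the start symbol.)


$ ∈ FOLLOW(S). For each A -> αBβ: add FIRST(β)\{ε} to FOLLOW(B); if β nullable, add FOLLOW(A).
FOLLOW(S) = {$, b}


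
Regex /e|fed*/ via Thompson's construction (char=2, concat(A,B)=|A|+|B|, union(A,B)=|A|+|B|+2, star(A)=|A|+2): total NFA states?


Syntax tree has 4 char leaf(s), 1 union(s), 1 star(s)
chars contribute 4×2 = 8; each union adds +2; each star adds +2
Total: 8 + 2 + 2 = 12 states


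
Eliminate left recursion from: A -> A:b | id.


Left-recursive alternatives: A:b; non-recursive: id
Introduce A': A -> idA', A' -> :bA' | ε


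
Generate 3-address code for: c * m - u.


Break into single-operator statements:
t1 = c * m
t2 = t1 - u


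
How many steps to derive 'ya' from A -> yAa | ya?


Derivation: A => ya
Steps: 1


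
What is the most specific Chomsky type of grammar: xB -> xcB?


LHS has context (more than one symbol) and |LHS| ≤ |RHS|
Classification: Type 1 (Context-Sensitive)


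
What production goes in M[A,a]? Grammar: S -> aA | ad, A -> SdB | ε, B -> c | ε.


For [A, a]: 'a' ∈ FIRST(SdB)
Entry: A -> SdB


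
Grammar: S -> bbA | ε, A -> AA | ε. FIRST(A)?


Per alternative of A: FIRST(AA) = {ε}; FIRST(ε) = {ε}
FIRST(A) = {ε}


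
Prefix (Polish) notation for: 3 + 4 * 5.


'*' binds tighter: tree is (+ 3 (* 4 5))
Prefix: + 3 * 4 5


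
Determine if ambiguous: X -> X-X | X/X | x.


'x-x/x' has two parse trees (no precedence encoded between - and /)
Ambiguous


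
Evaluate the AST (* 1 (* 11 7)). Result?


Evaluate inner: (* 11 7) = 77
Evaluate root: (* 1 77) = 77
Result: 77


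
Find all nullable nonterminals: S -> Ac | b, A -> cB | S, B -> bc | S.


A nonterminal is nullable iff some alternative derives ε (directly, or every symbol in it is nullable)
Nullable: {}


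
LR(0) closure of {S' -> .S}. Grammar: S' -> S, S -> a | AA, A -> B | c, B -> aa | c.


Start: S' -> .S
For each item with dot before a nonterminal B, add B -> .γ for every B-production
Closure: [S' -> .S, S -> .a, S -> .AA, A -> .B, A -> .c, B -> .aa, B -> .c]


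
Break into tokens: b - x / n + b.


Scan left to right, longest-match per lexeme
Tokens: ID(b), OP(-), ID(x), OP(/), ID(n), OP(+), ID(b)


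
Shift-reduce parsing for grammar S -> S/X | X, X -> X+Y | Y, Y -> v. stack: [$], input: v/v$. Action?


no handle on stack; shift 'v'
Action: shift


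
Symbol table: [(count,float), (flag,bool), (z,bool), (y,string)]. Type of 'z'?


Lookup 'z' → type bool


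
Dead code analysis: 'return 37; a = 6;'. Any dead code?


statement follows a return and is unreachable
Dead: 'a = 6'


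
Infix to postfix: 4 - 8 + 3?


Left to right (same or higher precedence on left)
Postfix: 4 8 - 3 +


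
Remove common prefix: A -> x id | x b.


Common prefix: 'x'
Factored: A -> x A', A' -> id | b


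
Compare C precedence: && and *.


'*' is multiplicative (level 10); '&&' is logical AND (level 2)
Higher level binds tighter
'*' has higher precedence than '&&'


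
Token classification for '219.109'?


Pattern: digits with a decimal point
Type: FLOAT_LITERAL


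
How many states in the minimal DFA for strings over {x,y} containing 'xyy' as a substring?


KMP-style automaton: 3 progress states + 1 absorbing accept = 4
Minimal DFA: 4 states


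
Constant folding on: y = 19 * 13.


19 * 13 = 247 at compile time
Optimized: y = 247


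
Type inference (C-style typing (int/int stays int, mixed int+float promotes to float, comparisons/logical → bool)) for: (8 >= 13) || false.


Operand types: bool || bool
Rule: logical operators take bool operands and yield bool
Result type: bool


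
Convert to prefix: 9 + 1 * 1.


'*' binds tighter: tree is (+ 9 (* 1 1))
Prefix: + 9 * 1 1


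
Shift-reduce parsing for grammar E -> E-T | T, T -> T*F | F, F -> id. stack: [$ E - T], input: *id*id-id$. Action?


'*' can extend T; shift to build T -> T*F
Action: shift


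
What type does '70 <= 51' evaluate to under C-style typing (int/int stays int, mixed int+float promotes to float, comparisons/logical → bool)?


Operand types: int <= int
Rule: comparison yields bool
Result type: bool


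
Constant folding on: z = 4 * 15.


4 * 15 = 60 at compile time
Optimized: z = 60


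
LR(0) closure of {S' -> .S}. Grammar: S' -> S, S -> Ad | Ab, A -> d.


Start: S' -> .S
For each item with dot before a nonterminal B, add B -> .γ for every B-production
Closure: [S' -> .S, S -> .Ad, S -> .Ab, A -> .d]


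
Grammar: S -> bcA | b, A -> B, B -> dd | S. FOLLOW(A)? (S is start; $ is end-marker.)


$ ∈ FOLLOW(S). For each A -> αBβ: add FIRST(β)\{ε} to FOLLOW(B); if β nullable, add FOLLOW(A).
FOLLOW(A) = {$}


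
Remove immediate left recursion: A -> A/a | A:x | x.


Left-recursive alternatives: A/a, A:x; non-recursive: x
Introduce A': A -> xA', A' -> /aA' | :xA' | ε


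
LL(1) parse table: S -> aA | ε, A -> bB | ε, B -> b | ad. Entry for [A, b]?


For [A, b]: 'b' ∈ FIRST(bB)
Entry: A -> bB


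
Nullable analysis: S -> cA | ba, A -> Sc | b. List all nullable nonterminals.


A nonterminal is nullable iff some alternative derives ε (directly, or every symbol in it is nullable)
Nullable: {}


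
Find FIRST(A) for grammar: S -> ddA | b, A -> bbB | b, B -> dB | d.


Per alternative of A: FIRST(bbB) = {b}; FIRST(b) = {b}
FIRST(A) = {b}


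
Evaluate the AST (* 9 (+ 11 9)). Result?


Evaluate inner: (+ 11 9) = 20
Evaluate root: (* 9 20) = 180
Result: 180


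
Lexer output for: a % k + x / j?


Scan left to right, longest-match per lexeme
Tokens: ID(a), OP(%), ID(k), OP(+), ID(x), OP(/), ID(j)


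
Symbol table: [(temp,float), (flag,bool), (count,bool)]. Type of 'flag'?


Lookup 'flag' → type bool


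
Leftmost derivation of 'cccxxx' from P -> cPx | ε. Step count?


Derivation: P => cPx => ccPxx => cccPxxx => cccxxx
Steps: 4


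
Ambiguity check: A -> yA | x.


right-linear, alternatives start with distinct terminals 'y' vs 'x': unique leftmost derivation
Unambiguous


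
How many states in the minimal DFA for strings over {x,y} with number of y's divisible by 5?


Track (count of y) mod 5: states 0..4, accept at 0
Minimal DFA: 5 states


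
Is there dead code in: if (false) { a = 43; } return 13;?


condition is constant false, so the whole block is unreachable
Dead: 'if (false) { a = 43; }'


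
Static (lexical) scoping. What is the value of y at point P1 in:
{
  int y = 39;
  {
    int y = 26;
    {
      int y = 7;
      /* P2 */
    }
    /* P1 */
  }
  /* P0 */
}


y declared in the same block as P1
y = 26


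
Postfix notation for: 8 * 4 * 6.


Left to right (same or higher precedence on left)
Postfix: 8 4 * 6 *


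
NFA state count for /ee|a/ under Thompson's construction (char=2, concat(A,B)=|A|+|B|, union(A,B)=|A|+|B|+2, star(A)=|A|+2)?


Syntax tree has 3 char leaf(s), 1 union(s), 0 star(s)
chars contribute 3×2 = 6; each union adds +2; each star adds +2
Total: 6 + 2 + 0 = 8 states


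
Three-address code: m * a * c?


Break into single-operator statements:
t1 = m * a
t2 = t1 * c


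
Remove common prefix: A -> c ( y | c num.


Common prefix: 'c'
Factored: A -> c A', A' -> ( y | num


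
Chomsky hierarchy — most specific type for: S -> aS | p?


Right-linear: every RHS is a terminal or a terminal followed by one nonterminal
Classification: Type 3 (Regular)


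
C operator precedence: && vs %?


'%' is multiplicative (level 10); '&&' is logical AND (level 2)
Higher level binds tighter
'%' has higher precedence than '&&'


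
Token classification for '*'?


Pattern: operator symbol
Type: OPERATOR


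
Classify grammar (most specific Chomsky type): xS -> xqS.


LHS has context (more than one symbol) and |LHS| ≤ |RHS|
Classification: Type 1 (Context-Sensitive)


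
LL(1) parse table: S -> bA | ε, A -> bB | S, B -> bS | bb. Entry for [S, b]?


For [S, b]: 'b' ∈ FIRST(bA)
Entry: S -> bA


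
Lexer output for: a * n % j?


Scan left to right, longest-match per lexeme
Tokens: ID(a), OP(*), ID(n), OP(%), ID(j)


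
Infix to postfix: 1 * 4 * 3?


Left to right (same or higher precedence on left)
Postfix: 1 4 * 3 *


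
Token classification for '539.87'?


Pattern: digits with a decimal point
Type: FLOAT_LITERAL


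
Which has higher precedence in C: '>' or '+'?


'+' is additive (level 9); '>' is relational (level 7)
Higher level binds tighter
'+' has higher precedence than '>'


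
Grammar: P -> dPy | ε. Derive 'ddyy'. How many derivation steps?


Derivation: P => dPy => ddPyy => ddyy
Steps: 3


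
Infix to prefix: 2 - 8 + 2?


left-to-right (same/higher precedence on left): tree is (+ (- 2 8) 2)
Prefix: + - 2 8 2


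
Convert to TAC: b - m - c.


Break into single-operator statements:
t1 = b - m
t2 = t1 - c


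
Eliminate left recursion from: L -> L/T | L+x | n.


Left-recursive alternatives: L/T, L+x; non-recursive: n
Introduce L': L -> nL', L' -> /TL' | +xL' | ε


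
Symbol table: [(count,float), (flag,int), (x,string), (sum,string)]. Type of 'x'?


Lookup 'x' → type string


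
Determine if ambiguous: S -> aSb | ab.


balanced a^n…b^n: each string has a unique parse
Unambiguous


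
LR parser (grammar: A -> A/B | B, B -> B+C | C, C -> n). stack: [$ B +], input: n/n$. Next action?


no handle; shift 'n'
Action: shift


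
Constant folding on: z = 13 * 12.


13 * 12 = 156 at compile time
Optimized: z = 156


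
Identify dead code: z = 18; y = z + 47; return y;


z is read by y's definition; y is returned
No dead code


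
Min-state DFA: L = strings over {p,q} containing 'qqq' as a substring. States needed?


KMP-style automaton: 3 progress states + 1 absorbing accept = 4
Minimal DFA: 4 states


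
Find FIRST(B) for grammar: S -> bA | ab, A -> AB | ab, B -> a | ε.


Per alternative of B: FIRST(a) = {a}; FIRST(ε) = {ε}
FIRST(B) = {a, ε}


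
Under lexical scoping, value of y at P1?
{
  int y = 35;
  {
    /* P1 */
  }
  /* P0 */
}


P1's block does not declare y; resolves to the enclosing declaration at depth 0
y = 35


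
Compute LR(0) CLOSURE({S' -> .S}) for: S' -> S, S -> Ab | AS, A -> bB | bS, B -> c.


Start: S' -> .S
For each item with dot before a nonterminal B, add B -> .γ for every B-production
Closure: [S' -> .S, S -> .Ab, S -> .AS, A -> .bB, A -> .bS]


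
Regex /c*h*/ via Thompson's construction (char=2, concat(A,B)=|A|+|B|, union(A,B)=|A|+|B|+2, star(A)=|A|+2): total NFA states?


Syntax tree has 2 char leaf(s), 0 union(s), 2 star(s)
chars contribute 2×2 = 4; each union adds +2; each star adds +2
Total: 4 + 0 + 4 = 8 states


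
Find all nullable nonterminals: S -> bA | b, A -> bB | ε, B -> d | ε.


A nonterminal is nullable iff some alternative derives ε (directly, or every symbol in it is nullable)
Nullable: {A, B}


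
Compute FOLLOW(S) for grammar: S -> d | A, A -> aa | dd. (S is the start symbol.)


$ ∈ FOLLOW(S). For each A -> αBβ: add FIRST(β)\{ε} to FOLLOW(B); if β nullable, add FOLLOW(A).
FOLLOW(S) = {$}


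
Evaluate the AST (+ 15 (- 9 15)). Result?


Evaluate inner: (- 9 15) = -6
Evaluate root: (+ 15 -6) = 9
Result: 9


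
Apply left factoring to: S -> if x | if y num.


Common prefix: 'if'
Factored: S -> if S', S' -> x | y num


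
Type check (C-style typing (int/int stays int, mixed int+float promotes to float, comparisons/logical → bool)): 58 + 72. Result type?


Operand types: int + int
Rule: mixed int/float promotes to float; int/int stays int
Result type: int


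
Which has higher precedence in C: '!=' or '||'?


'!=' is equality (level 6); '||' is logical OR (level 1)
Higher level binds tighter
'!=' has higher precedence than '||'


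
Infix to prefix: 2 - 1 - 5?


left-to-right (same/higher precedence on left): tree is (- (- 2 1) 5)
Prefix: - - 2 1 5


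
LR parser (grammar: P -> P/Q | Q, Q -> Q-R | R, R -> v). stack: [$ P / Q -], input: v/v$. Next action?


no handle; shift 'v'
Action: shift


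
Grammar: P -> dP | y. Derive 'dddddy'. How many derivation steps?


Derivation: P => dP => ddP => dddP => ddddP => dddddP => dddddy
Steps: 6


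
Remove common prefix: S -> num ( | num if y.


Common prefix: 'num'
Factored: S -> num S', S' -> ( | if y


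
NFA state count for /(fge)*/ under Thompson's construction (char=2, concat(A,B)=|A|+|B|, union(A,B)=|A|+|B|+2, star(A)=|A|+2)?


Syntax tree has 3 char leaf(s), 0 union(s), 1 star(s)
chars contribute 3×2 = 6; each union adds +2; each star adds +2
Total: 6 + 0 + 2 = 8 states


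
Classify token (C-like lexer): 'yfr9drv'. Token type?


Pattern: letter/underscore followed by alphanumerics, not a keyword
Type: IDENTIFIER


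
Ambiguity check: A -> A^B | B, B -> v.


precedence layered via separate nonterminal B: deterministic
Unambiguous


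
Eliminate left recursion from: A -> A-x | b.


Left-recursive alternatives: A-x; non-recursive: b
Introduce A': A -> bA', A' -> -xA' | ε


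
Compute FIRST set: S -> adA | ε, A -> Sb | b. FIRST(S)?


Per alternative of S: FIRST(adA) = {a}; FIRST(ε) = {ε}
FIRST(S) = {a, ε}


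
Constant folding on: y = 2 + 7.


2 + 7 = 9 at compile time
Optimized: y = 9


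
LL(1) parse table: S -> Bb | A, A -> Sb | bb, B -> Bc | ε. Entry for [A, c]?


For [A, c]: 'c' ∈ FIRST(Sb)
Entry: A -> Sb


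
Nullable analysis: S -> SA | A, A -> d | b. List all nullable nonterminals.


A nonterminal is nullable iff some alternative derives ε (directly, or every symbol in it is nullable)
Nullable: {}


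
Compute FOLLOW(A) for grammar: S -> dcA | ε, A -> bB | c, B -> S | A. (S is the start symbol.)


$ ∈ FOLLOW(S). For each A -> αBβ: add FIRST(β)\{ε} to FOLLOW(B); if β nullable, add FOLLOW(A).
FOLLOW(A) = {$}


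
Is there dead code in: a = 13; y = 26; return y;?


a is assigned but never read
Dead: 'a = 13'


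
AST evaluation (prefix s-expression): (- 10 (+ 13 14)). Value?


Evaluate inner: (+ 13 14) = 27
Evaluate root: (- 10 27) = -17
Result: -17


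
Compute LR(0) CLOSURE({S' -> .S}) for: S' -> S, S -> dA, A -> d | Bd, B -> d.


Start: S' -> .S
For each item with dot before a nonterminal B, add B -> .γ for every B-production
Closure: [S' -> .S, S -> .dA]


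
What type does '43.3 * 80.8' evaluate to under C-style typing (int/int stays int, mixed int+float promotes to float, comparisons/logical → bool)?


Operand types: float * float
Rule: mixed int/float promotes to float; int/int stays int
Result type: float
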